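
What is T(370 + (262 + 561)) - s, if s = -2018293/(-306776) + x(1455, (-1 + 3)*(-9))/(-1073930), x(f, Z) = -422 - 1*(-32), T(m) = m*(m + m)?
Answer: 7213796417132127/2534276536 ≈ 2.8465e+6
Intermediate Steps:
T(m) = 2*m² (T(m) = m*(2*m) = 2*m²)
x(f, Z) = -390 (x(f, Z) = -422 + 32 = -390)
s = 16674038801/2534276536 (s = -2018293/(-306776) - 390/(-1073930) = -2018293*(-1/306776) - 390*(-1/1073930) = 2018293/306776 + 3/8261 = 16674038801/2534276536 ≈ 6.5794)
T(370 + (262 + 561)) - s = 2*(370 + (262 + 561))² - 1*16674038801/2534276536 = 2*(370 + 823)² - 16674038801/2534276536 = 2*1193² - 16674038801/2534276536 = 2*1423249 - 16674038801/2534276536 = 2846498 - 16674038801/2534276536 = 7213796417132127/2534276536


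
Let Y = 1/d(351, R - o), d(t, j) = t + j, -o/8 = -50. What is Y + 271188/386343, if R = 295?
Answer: 60613/85854 ≈ 0.70600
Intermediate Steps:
o = 400 (o = -8*(-50) = 400)
d(t, j) = j + t
Y = 1/246 (Y = 1/((295 - 1*400) + 351) = 1/((295 - 400) + 351) = 1/(-105 + 351) = 1/246 ≈ 0.0040650)
Y + 271188/386343 = 1/246 + 271188/386343 = 1/246 + 271188*(1/386343) = 1/246 + 10044/14309 = 60613/85854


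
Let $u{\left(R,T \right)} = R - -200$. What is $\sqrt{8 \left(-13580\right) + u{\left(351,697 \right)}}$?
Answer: $i \sqrt{108089} \approx 328.77 i$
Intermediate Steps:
$u{\left(R,T \right)} = 200 + R$ ($u{\left(R,T \right)} = R + 200 = 200 + R$)
$\sqrt{8 \left(-13580\right) + u{\left(351,697 \right)}} = \sqrt{8 \left(-13580\right) + \left(200 + 351\right)} = \sqrt{-108640 + 551} = \sqrt{-108089} = i \sqrt{108089}$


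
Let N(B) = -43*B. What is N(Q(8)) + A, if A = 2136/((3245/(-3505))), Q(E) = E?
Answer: -1720592/649 ≈ -2651.1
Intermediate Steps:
A = -1497336/649 (A = 2136/((3245*(-1/3505))) = 2136/(-649/701) = 2136*(-701/649) = -1497336/649 ≈ -2307.1)
N(Q(8)) + A = -43*8 - 1497336/649 = -344 - 1497336/649 = -1720592/649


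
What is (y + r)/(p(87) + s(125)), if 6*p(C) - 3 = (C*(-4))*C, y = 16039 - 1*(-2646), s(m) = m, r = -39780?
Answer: 42190/9841 ≈ 4.2872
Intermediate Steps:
y = 18685 (y = 16039 + 2646 = 18685)
p(C) = ½ - 2*C²/3 (p(C) = ½ + ((C*(-4))*C)/6 = ½ + ((-4*C)*C)/6 = ½ + (-4*C²)/6 = ½ - 2*C²/3)
(y + r)/(p(87) + s(125)) = (18685 - 39780)/((½ - ⅔*87²) + 125) = -21095/((½ - ⅔*7569) + 125) = -21095/((½ - 5046) + 125) = -21095/(-10091/2 + 125) = -21095/(-9841/2) = -21095*(-2/9841) = 42190/9841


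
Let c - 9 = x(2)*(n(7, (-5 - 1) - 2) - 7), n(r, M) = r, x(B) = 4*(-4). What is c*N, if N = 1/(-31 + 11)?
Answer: -9/20 ≈ -0.45000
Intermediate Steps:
x(B) = -16
N = -1/20 (N = 1/(-20) = -1/20 ≈ -0.050000)
c = 9 (c = 9 - 16*(7 - 7) = 9 - 16*0 = 9 + 0 = 9)
c*N = 9*(-1/20) = -9/20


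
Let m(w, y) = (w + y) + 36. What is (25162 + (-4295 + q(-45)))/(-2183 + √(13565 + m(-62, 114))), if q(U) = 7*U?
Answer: -303142/32107 - 15414*√1517/1187959 ≈ -9.9470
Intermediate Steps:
m(w, y) = 36 + w + y
(25162 + (-4295 + q(-45)))/(-2183 + √(13565 + m(-62, 114))) = (25162 + (-4295 + 7*(-45)))/(-2183 + √(13565 + (36 - 62 + 114))) = (25162 + (-4295 - 315))/(-2183 + √(13565 + 88)) = (25162 - 4610)/(-2183 + √13653) = 20552/(-2183 + 3*√1517)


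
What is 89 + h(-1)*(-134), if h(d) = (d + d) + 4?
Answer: -179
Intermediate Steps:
h(d) = 4 + 2*d (h(d) = 2*d + 4 = 4 + 2*d)
89 + h(-1)*(-134) = 89 + (4 + 2*(-1))*(-134) = 89 + (4 - 2)*(-134) = 89 + 2*(-134) = 89 - 268 = -179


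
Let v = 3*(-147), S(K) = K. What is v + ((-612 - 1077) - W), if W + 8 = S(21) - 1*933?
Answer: -1210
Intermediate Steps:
v = -441
W = -920 (W = -8 + (21 - 1*933) = -8 + (21 - 933) = -8 - 912 = -920)
v + ((-612 - 1077) - W) = -441 + ((-612 - 1077) - 1*(-920)) = -441 + (-1689 + 920) = -441 - 769 = -1210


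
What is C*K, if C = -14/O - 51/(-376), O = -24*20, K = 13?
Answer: 24167/11280 ≈ 2.1425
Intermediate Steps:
O = -480
C = 1859/11280 (C = -14/(-480) - 51/(-376) = -14*(-1/480) - 51*(-1/376) = 7/240 + 51/376 = 1859/11280 ≈ 0.16480)
C*K = (1859/11280)*13 = 24167/11280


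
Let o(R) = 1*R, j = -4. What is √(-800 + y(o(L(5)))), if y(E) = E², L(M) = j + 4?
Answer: 20*I*√2 ≈ 28.284*I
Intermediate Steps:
L(M) = 0 (L(M) = -4 + 4 = 0)
o(R) = R
√(-800 + y(o(L(5)))) = √(-800 + 0²) = √(-800 + 0) = √(-800) = 20*I*√2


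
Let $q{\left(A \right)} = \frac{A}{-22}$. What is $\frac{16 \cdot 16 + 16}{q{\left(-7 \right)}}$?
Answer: $\frac{5984}{7} \approx 854.86$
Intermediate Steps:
$q{\left(A \right)} = - \frac{A}{22}$ ($q{\left(A \right)} = A \left(- \frac{1}{22}\right) = - \frac{A}{22}$)
$\frac{16 \cdot 16 + 16}{q{\left(-7 \right)}} = \frac{16 \cdot 16 + 16}{\left(- \frac{1}{22}\right) \left(-7\right)} = \frac{256 + 16}{\frac{7}{22}} = 272 \cdot \frac{22}{7} = \frac{5984}{7}$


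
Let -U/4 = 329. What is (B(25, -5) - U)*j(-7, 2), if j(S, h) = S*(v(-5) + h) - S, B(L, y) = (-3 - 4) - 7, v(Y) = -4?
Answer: 27342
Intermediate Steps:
U = -1316 (U = -4*329 = -1316)
B(L, y) = -14 (B(L, y) = -7 - 7 = -14)
j(S, h) = -S + S*(-4 + h) (j(S, h) = S*(-4 + h) - S = -S + S*(-4 + h))
(B(25, -5) - U)*j(-7, 2) = (-14 - 1*(-1316))*(-7*(-5 + 2)) = (-14 + 1316)*(-7*(-3)) = 1302*21 = 27342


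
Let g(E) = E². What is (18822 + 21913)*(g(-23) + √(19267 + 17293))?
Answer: 21548815 + 162940*√2285 ≈ 2.9338e+7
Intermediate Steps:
(18822 + 21913)*(g(-23) + √(19267 + 17293)) = (18822 + 21913)*((-23)² + √(19267 + 17293)) = 40735*(529 + √36560) = 40735*(529 + 4*√2285) = 21548815 + 162940*√2285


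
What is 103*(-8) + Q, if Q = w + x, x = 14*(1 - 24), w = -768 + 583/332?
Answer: -634865/332 ≈ -1912.2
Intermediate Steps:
w = -254393/332 (w = -768 + 583*(1/332) = -768 + 583/332 = -254393/332 ≈ -766.24)
x = -322 (x = 14*(-23) = -322)
Q = -361297/332 (Q = -254393/332 - 322 = -361297/332 ≈ -1088.2)
103*(-8) + Q = 103*(-8) - 361297/332 = -824 - 361297/332 = -634865/332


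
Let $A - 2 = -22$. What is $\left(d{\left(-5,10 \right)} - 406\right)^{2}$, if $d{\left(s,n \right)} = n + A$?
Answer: $173056$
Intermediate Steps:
$A = -20$ ($A = 2 - 22 = -20$)
$d{\left(s,n \right)} = -20 + n$ ($d{\left(s,n \right)} = n - 20 = -20 + n$)
$\left(d{\left(-5,10 \right)} - 406\right)^{2} = \left(\left(-20 + 10\right) - 406\right)^{2} = \left(-10 - 406\right)^{2} = \left(-416\right)^{2} = 173056$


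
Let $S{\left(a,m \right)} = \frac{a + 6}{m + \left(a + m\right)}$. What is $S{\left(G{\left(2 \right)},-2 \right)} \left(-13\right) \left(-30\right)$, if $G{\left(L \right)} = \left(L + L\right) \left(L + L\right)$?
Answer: $715$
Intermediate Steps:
$G{\left(L \right)} = 4 L^{2}$ ($G{\left(L \right)} = 2 L 2 L = 4 L^{2}$)
$S{\left(a,m \right)} = \frac{6 + a}{a + 2 m}$
$S{\left(G{\left(2 \right)},-2 \right)} \left(-13\right) \left(-30\right) = \frac{6 + 4 \cdot 2^{2}}{4 \cdot 2^{2} + 2 \left(-2\right)} \left(-13\right) \left(-30\right) = \frac{6 + 4 \cdot 4}{4 \cdot 4 - 4} \left(-13\right) \left(-30\right) = \frac{6 + 16}{16 - 4} \left(-13\right) \left(-30\right) = \frac{1}{12} \cdot 22 \left(-13\right) \left(-30\right) = \frac{11}{6} \left(-13\right) \left(-30\right) = \left(- \frac{143}{6}\right) \left(-30\right) = 715$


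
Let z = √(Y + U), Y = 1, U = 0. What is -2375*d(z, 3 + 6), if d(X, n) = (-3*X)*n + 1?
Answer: 61750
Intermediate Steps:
z = 1 (z = √(1 + 0) = √1 = 1)
d(X, n) = 1 - 3*X*n (d(X, n) = -3*X*n + 1 = 1 - 3*X*n)
-2375*d(z, 3 + 6) = -2375*(1 - 3*1*(3 + 6)) = -2375*(1 - 3*1*9) = -2375*(1 - 27) = -2375*(-26) = 61750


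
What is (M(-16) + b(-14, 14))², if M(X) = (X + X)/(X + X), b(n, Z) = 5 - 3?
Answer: 9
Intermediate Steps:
b(n, Z) = 2
M(X) = 1 (M(X) = (2*X)/((2*X)) = (2*X)*(1/(2*X)) = 1)
(M(-16) + b(-14, 14))² = (1 + 2)² = 3² = 9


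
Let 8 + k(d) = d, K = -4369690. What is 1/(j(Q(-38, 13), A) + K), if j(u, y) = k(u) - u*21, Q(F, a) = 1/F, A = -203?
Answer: -19/83024252 ≈ -2.2885e-7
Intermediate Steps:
k(d) = -8 + d
j(u, y) = -8 - 20*u (j(u, y) = (-8 + u) - u*21 = (-8 + u) - 21*u = -8 - 20*u)
1/(j(Q(-38, 13), A) + K) = 1/((-8 - 20/(-38)) - 4369690) = 1/((-8 - 20*(-1/38)) - 4369690) = 1/((-8 + 10/19) - 4369690) = 1/(-142/19 - 4369690) = 1/(-83024252/19) = -19/83024252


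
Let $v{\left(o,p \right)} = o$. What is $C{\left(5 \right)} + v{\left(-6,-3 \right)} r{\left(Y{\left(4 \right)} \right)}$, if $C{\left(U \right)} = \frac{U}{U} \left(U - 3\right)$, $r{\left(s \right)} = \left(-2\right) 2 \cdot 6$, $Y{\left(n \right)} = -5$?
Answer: $146$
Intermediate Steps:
$r{\left(s \right)} = -24$ ($r{\left(s \right)} = \left(-4\right) 6 = -24$)
$C{\left(U \right)} = -3 + U$ ($C{\left(U \right)} = 1 \left(-3 + U\right) = -3 + U$)
$C{\left(5 \right)} + v{\left(-6,-3 \right)} r{\left(Y{\left(4 \right)} \right)} = \left(-3 + 5\right) - -144 = 2 + 144 = 146$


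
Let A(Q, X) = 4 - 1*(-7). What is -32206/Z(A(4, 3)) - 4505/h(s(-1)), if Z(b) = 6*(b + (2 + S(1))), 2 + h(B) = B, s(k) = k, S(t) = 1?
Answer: 46967/42 ≈ 1118.3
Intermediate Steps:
A(Q, X) = 11 (A(Q, X) = 4 + 7 = 11)
h(B) = -2 + B
Z(b) = 18 + 6*b (Z(b) = 6*(b + (2 + 1)) = 6*(b + 3) = 6*(3 + b) = 18 + 6*b)
-32206/Z(A(4, 3)) - 4505/h(s(-1)) = -32206/(18 + 6*11) - 4505/(-2 - 1) = -32206/(18 + 66) - 4505/(-3) = -32206/84 - 4505*(-⅓) = -32206*1/84 + 4505/3 = -16103/42 + 4505/3 = 46967/42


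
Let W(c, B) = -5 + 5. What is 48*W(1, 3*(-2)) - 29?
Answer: -29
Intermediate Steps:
W(c, B) = 0
48*W(1, 3*(-2)) - 29 = 48*0 - 29 = 0 - 29 = -29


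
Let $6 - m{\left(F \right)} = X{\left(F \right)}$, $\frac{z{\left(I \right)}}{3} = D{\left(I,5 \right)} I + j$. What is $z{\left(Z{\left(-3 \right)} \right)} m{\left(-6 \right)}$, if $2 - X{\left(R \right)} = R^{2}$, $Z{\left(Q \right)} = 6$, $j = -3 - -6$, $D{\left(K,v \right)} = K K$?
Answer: $26280$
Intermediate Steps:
$D{\left(K,v \right)} = K^{2}$
$j = 3$ ($j = -3 + 6 = 3$)
$X{\left(R \right)} = 2 - R^{2}$
$z{\left(I \right)} = 9 + 3 I^{3}$ ($z{\left(I \right)} = 3 \left(I^{2} I + 3\right) = 3 \left(I^{3} + 3\right) = 3 \left(3 + I^{3}\right) = 9 + 3 I^{3}$)
$m{\left(F \right)} = 4 + F^{2}$ ($m{\left(F \right)} = 6 - \left(2 - F^{2}\right) = 6 + \left(-2 + F^{2}\right) = 4 + F^{2}$)
$z{\left(Z{\left(-3 \right)} \right)} m{\left(-6 \right)} = \left(9 + 3 \cdot 6^{3}\right) \left(4 + \left(-6\right)^{2}\right) = \left(9 + 3 \cdot 216\right) \left(4 + 36\right) = \left(9 + 648\right) 40 = 657 \cdot 40 = 26280$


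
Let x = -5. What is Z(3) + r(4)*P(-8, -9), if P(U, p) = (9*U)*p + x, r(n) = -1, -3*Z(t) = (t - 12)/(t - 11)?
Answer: -5147/8 ≈ -643.38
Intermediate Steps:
Z(t) = -(-12 + t)/(3*(-11 + t)) (Z(t) = -(t - 12)/(3*(t - 11)) = -(-12 + t)/(3*(-11 + t)))
P(U, p) = -5 + 9*U*p (P(U, p) = (9*U)*p - 5 = 9*U*p - 5 = -5 + 9*U*p)
Z(3) + r(4)*P(-8, -9) = (12 - 1*3)/(3*(-11 + 3)) - (-5 + 9*(-8)*(-9)) = (1/3)*(12 - 3)/(-8) - (-5 + 648) = (1/3)*(-1/8)*9 - 1*643 = -3/8 - 643 = -5147/8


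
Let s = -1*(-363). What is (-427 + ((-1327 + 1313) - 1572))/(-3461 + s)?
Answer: 2013/3098 ≈ 0.64977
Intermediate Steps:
s = 363
(-427 + ((-1327 + 1313) - 1572))/(-3461 + s) = (-427 + ((-1327 + 1313) - 1572))/(-3461 + 363) = (-427 + (-14 - 1572))/(-3098) = (-427 - 1586)*(-1/3098) = -2013*(-1/3098) = 2013/3098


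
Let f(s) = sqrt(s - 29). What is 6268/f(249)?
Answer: 3134*sqrt(55)/55 ≈ 422.59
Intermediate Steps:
f(s) = sqrt(-29 + s)
6268/f(249) = 6268/(sqrt(-29 + 249)) = 6268/(sqrt(220)) = 6268/((2*sqrt(55))) = 6268*(sqrt(55)/110) = 3134*sqrt(55)/55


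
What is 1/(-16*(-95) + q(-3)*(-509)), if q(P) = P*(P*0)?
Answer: 1/1520 ≈ 0.00065789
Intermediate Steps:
q(P) = 0 (q(P) = P*0 = 0)
1/(-16*(-95) + q(-3)*(-509)) = 1/(-16*(-95) + 0*(-509)) = 1/(1520 + 0) = 1/1520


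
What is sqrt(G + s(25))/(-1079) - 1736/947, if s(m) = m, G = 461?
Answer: -1736/947 - 9*sqrt(6)/1079 ≈ -1.8536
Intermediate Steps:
sqrt(G + s(25))/(-1079) - 1736/947 = sqrt(461 + 25)/(-1079) - 1736/947 = sqrt(486)*(-1/1079) - 1736*1/947 = (9*sqrt(6))*(-1/1079) - 1736/947 = -9*sqrt(6)/1079 - 1736/947 = -1736/947 - 9*sqrt(6)/1079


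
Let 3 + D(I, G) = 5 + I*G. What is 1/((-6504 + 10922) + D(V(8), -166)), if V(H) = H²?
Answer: -1/6204 ≈ -0.00016119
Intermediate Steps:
D(I, G) = 2 + G*I (D(I, G) = -3 + (5 + I*G) = -3 + (5 + G*I) = 2 + G*I)
1/((-6504 + 10922) + D(V(8), -166)) = 1/((-6504 + 10922) + (2 - 166*8²)) = 1/(4418 + (2 - 166*64)) = 1/(4418 + (2 - 10624)) = 1/(4418 - 10622) = 1/(-6204) = -1/6204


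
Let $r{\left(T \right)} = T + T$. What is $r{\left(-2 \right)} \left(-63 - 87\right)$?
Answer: $600$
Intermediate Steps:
$r{\left(T \right)} = 2 T$
$r{\left(-2 \right)} \left(-63 - 87\right) = 2 \left(-2\right) \left(-63 - 87\right) = \left(-4\right) \left(-150\right) = 600$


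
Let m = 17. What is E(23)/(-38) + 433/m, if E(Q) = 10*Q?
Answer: 6272/323 ≈ 19.418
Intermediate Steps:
E(23)/(-38) + 433/m = (10*23)/(-38) + 433/17 = 230*(-1/38) + 433*(1/17) = -115/19 + 433/17 = 6272/323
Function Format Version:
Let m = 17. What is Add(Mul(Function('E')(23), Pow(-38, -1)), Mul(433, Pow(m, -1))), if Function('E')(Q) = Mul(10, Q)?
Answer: Rational(6272, 323) ≈ 19.418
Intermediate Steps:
Add(Mul(Function('E')(23), Pow(-38, -1)), Mul(433, Pow(m, -1))) = Add(Mul(Mul(10, 23), Pow(-38, -1)), Mul(433, Pow(17, -1))) = Add(Mul(230, Rational(-1, 38)), Mul(433, Rational(1, 17))) = Add(Rational(-115, 19), Rational(433, 17)) = Rational(6272, 323)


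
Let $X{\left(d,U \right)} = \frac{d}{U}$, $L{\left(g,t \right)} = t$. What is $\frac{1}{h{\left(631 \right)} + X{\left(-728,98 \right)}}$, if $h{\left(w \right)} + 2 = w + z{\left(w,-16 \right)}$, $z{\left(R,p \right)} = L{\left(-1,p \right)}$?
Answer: $\frac{7}{4239} \approx 0.0016513$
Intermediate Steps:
$z{\left(R,p \right)} = p$
$h{\left(w \right)} = -18 + w$ ($h{\left(w \right)} = -2 + \left(w - 16\right) = -2 + \left(-16 + w\right) = -18 + w$)
$\frac{1}{h{\left(631 \right)} + X{\left(-728,98 \right)}} = \frac{1}{\left(-18 + 631\right) - \frac{728}{98}} = \frac{1}{613 - \frac{52}{7}} = \frac{1}{\frac{4239}{7}} = \frac{7}{4239}$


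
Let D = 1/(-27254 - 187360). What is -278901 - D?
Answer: -59856059213/214614 ≈ -2.7890e+5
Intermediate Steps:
D = -1/214614 (D = 1/(-214614) = -1/214614 ≈ -4.6595e-6)
-278901 - D = -278901 - 1*(-1/214614) = -278901 + 1/214614 = -59856059213/214614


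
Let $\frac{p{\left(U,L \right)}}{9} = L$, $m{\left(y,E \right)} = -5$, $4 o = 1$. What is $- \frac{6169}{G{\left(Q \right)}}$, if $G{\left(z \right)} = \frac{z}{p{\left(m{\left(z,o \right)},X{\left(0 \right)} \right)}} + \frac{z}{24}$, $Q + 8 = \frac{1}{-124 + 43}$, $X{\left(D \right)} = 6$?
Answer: $\frac{107932824}{8437} \approx 12793.0$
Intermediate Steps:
$o = \frac{1}{4}$ ($o = \frac{1}{4} \cdot 1 = \frac{1}{4} \approx 0.25$)
$p{\left(U,L \right)} = 9 L$
$Q = - \frac{649}{81}$ ($Q = -8 + \frac{1}{-124 + 43} = -8 + \frac{1}{-81} = -8 - \frac{1}{81} = - \frac{649}{81} \approx -8.0123$)
$G{\left(z \right)} = \frac{13 z}{216}$ ($G{\left(z \right)} = \frac{z}{9 \cdot 6} + \frac{z}{24} = \frac{z}{54} + z \frac{1}{24} = z \frac{1}{54} + \frac{z}{24} = \frac{z}{54} + \frac{z}{24} = \frac{13 z}{216}$)
$- \frac{6169}{G{\left(Q \right)}} = - \frac{6169}{\frac{13}{216} \left(- \frac{649}{81}\right)} = - \frac{6169}{- \frac{8437}{17496}} = \left(-6169\right) \left(- \frac{17496}{8437}\right) = \frac{107932824}{8437}$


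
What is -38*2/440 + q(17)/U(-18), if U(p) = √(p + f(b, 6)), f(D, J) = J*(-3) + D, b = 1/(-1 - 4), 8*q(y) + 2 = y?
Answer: -19/110 - 15*I*√905/1448 ≈ -0.17273 - 0.31164*I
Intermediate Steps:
q(y) = -¼ + y/8
b = -⅕ (b = 1/(-5) = -⅕ ≈ -0.20000)
f(D, J) = D - 3*J (f(D, J) = -3*J + D = D - 3*J)
U(p) = √(-91/5 + p) (U(p) = √(p + (-⅕ - 3*6)) = √(p + (-⅕ - 18)) = √(p - 91/5) = √(-91/5 + p))
-38*2/440 + q(17)/U(-18) = -38*2/440 + (-¼ + (⅛)*17)/((√(-455 + 25*(-18))/5)) = -76*1/440 + (-¼ + 17/8)/((√(-455 - 450)/5)) = -19/110 + 15/(8*((√(-905)/5))) = -19/110 + 15/(8*(((I*√905)/5))) = -19/110 + 15/(8*((I*√905/5))) = -19/110 + 15*(-I*√905/181)/8 = -19/110 - 15*I*√905/1448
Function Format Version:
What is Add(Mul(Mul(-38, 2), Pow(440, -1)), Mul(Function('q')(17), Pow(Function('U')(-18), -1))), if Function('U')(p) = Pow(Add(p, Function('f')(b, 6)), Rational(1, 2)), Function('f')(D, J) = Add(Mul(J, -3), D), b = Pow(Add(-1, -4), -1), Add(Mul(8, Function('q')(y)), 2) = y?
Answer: Add(Rational(-19, 110), Mul(Rational(-15, 1448), I, Pow(905, Rational(1, 2)))) ≈ Add(-0.17273, Mul(-0.31164, I))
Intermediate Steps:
Function('q')(y) = Add(Rational(-1, 4), Mul(Rational(1, 8), y))
b = Rational(-1, 5) (b = Pow(-5, -1) = Rational(-1, 5) ≈ -0.20000)
Function('f')(D, J) = Add(D, Mul(-3, J)) (Function('f')(D, J) = Add(Mul(-3, J), D) = Add(D, Mul(-3, J)))
Function('U')(p) = Pow(Add(Rational(-91, 5), p), Rational(1, 2)) (Function('U')(p) = Pow(Add(p, Add(Rational(-1, 5), Mul(-3, 6))), Rational(1, 2)) = Pow(Add(p, Add(Rational(-1, 5), -18)), Rational(1, 2)) = Pow(Add(p, Rational(-91, 5)), Rational(1, 2)) = Pow(Add(Rational(-91, 5), p), Rational(1, 2)))
Add(Mul(Mul(-38, 2), Pow(440, -1)), Mul(Function('q')(17), Pow(Function('U')(-18), -1))) = Add(Mul(Mul(-38, 2), Pow(440, -1)), Mul(Add(Rational(-1, 4), Mul(Rational(1, 8), 17)), Pow(Mul(Rational(1, 5), Pow(Add(-455, Mul(25, -18)), Rational(1, 2))), -1))) = Add(Mul(-76, Rational(1, 440)), Mul(Add(Rational(-1, 4), Rational(17, 8)), Pow(Mul(Rational(1, 5), Pow(Add(-455, -450), Rational(1, 2))), -1))) = Add(Rational(-19, 110), Mul(Rational(15, 8), Pow(Mul(Rational(1, 5), Pow(-905, Rational(1, 2))), -1))) = Add(Rational(-19, 110), Mul(Rational(15, 8), Pow(Mul(Rational(1, 5), Mul(I, Pow(905, Rational(1, 2)))), -1))) = Add(Rational(-19, 110), Mul(Rational(15, 8), Pow(Mul(Rational(1, 5), I, Pow(905, Rational(1, 2))), -1))) = Add(Rational(-19, 110), Mul(Rational(15, 8), Mul(Rational(-1, 181), I, Pow(905, Rational(1, 2))))) = Add(Rational(-19, 110), Mul(Rational(-15, 1448), I, Pow(905, Rational(1, 2))))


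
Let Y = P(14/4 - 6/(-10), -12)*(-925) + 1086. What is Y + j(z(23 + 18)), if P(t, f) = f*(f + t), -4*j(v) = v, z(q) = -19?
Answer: -346397/4 ≈ -86599.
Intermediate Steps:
j(v) = -v/4
Y = -86604 (Y = -12*(-12 + (14/4 - 6/(-10)))*(-925) + 1086 = -12*(-12 + (14*(1/4) - 6*(-1/10)))*(-925) + 1086 = -12*(-12 + (7/2 + 3/5))*(-925) + 1086 = -12*(-12 + 41/10)*(-925) + 1086 = -12*(-79/10)*(-925) + 1086 = (474/5)*(-925) + 1086 = -87690 + 1086 = -86604)
Y + j(z(23 + 18)) = -86604 - 1/4*(-19) = -86604 + 19/4 = -346397/4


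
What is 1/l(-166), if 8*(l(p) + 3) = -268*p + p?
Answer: 4/22149 ≈ 0.00018060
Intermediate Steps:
l(p) = -3 - 267*p/8 (l(p) = -3 + (-268*p + p)/8 = -3 + (-267*p)/8 = -3 - 267*p/8)
1/l(-166) = 1/(-3 - 267/8*(-166)) = 1/(-3 + 22161/4) = 1/(22149/4) = 4/22149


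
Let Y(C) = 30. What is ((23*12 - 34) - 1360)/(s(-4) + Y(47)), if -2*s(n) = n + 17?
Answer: -2236/47 ≈ -47.574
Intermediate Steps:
s(n) = -17/2 - n/2 (s(n) = -(n + 17)/2 = -(17 + n)/2 = -17/2 - n/2)
((23*12 - 34) - 1360)/(s(-4) + Y(47)) = ((23*12 - 34) - 1360)/((-17/2 - ½*(-4)) + 30) = ((276 - 34) - 1360)/((-17/2 + 2) + 30) = (242 - 1360)/(-13/2 + 30) = -1118/47/2 = -1118*2/47 = -2236/47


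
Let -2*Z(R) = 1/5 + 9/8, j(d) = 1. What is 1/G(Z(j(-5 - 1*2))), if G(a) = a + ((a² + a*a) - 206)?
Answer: -3200/658511 ≈ -0.0048594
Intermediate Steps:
Z(R) = -53/80 (Z(R) = -(1/5 + 9/8)/2 = -(1*(⅕) + 9*(⅛))/2 = -(⅕ + 9/8)/2 = -½*53/40 = -53/80)
G(a) = -206 + a + 2*a² (G(a) = a + ((a² + a²) - 206) = a + (2*a² - 206) = a + (-206 + 2*a²) = -206 + a + 2*a²)
1/G(Z(j(-5 - 1*2))) = 1/(-206 - 53/80 + 2*(-53/80)²) = 1/(-206 - 53/80 + 2*(2809/6400)) = 1/(-206 - 53/80 + 2809/3200) = 1/(-658511/3200) = -3200/658511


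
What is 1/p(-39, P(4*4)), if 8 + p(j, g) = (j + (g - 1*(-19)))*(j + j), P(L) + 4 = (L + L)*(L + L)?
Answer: -1/78008 ≈ -1.2819e-5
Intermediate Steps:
P(L) = -4 + 4*L² (P(L) = -4 + (L + L)*(L + L) = -4 + (2*L)*(2*L) = -4 + 4*L²)
p(j, g) = -8 + 2*j*(19 + g + j) (p(j, g) = -8 + (j + (g - 1*(-19)))*(j + j) = -8 + (j + (g + 19))*(2*j) = -8 + (j + (19 + g))*(2*j) = -8 + (19 + g + j)*(2*j) = -8 + 2*j*(19 + g + j))
1/p(-39, P(4*4)) = 1/(-8 + 2*(-39)² + 38*(-39) + 2*(-4 + 4*(4*4)²)*(-39)) = 1/(-8 + 2*1521 - 1482 + 2*(-4 + 4*16²)*(-39)) = 1/(-8 + 3042 - 1482 + 2*(-4 + 4*256)*(-39)) = 1/(-8 + 3042 - 1482 + 2*(-4 + 1024)*(-39)) = 1/(-8 + 3042 - 1482 + 2*1020*(-39)) = 1/(-8 + 3042 - 1482 - 79560) = 1/(-78008) = -1/78008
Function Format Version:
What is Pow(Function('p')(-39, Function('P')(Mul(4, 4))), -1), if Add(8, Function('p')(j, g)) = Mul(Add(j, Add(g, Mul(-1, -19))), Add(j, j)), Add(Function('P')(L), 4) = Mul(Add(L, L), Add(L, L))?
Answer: Rational(-1, 78008) ≈ -1.2819e-5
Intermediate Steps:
Function('P')(L) = Add(-4, Mul(4, Pow(L, 2))) (Function('P')(L) = Add(-4, Mul(Add(L, L), Add(L, L))) = Add(-4, Mul(Mul(2, L), Mul(2, L))) = Add(-4, Mul(4, Pow(L, 2))))
Function('p')(j, g) = Add(-8, Mul(2, j, Add(19, g, j))) (Function('p')(j, g) = Add(-8, Mul(Add(j, Add(g, Mul(-1, -19))), Add(j, j))) = Add(-8, Mul(Add(j, Add(g, 19)), Mul(2, j))) = Add(-8, Mul(Add(j, Add(19, g)), Mul(2, j))) = Add(-8, Mul(Add(19, g, j), Mul(2, j))) = Add(-8, Mul(2, j, Add(19, g, j))))
Pow(Function('p')(-39, Function('P')(Mul(4, 4))), -1) = Pow(Add(-8, Mul(2, Pow(-39, 2)), Mul(38, -39), Mul(2, Add(-4, Mul(4, Pow(Mul(4, 4), 2))), -39)), -1) = Pow(Add(-8, Mul(2, 1521), -1482, Mul(2, Add(-4, Mul(4, Pow(16, 2))), -39)), -1) = Pow(Add(-8, 3042, -1482, Mul(2, Add(-4, Mul(4, 256)), -39)), -1) = Pow(Add(-8, 3042, -1482, Mul(2, Add(-4, 1024), -39)), -1) = Pow(Add(-8, 3042, -1482, Mul(2, 1020, -39)), -1) = Pow(Add(-8, 3042, -1482, -79560), -1) = Pow(-78008, -1) = Rational(-1, 78008)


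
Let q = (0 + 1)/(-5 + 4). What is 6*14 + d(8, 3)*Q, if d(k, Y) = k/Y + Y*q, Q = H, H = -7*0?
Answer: 84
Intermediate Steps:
q = -1 (q = 1/(-1) = 1*(-1) = -1)
H = 0
Q = 0
d(k, Y) = -Y + k/Y (d(k, Y) = k/Y + Y*(-1) = k/Y - Y = -Y + k/Y)
6*14 + d(8, 3)*Q = 6*14 + (-1*3 + 8/3)*0 = 84 + (-3 + 8*(1/3))*0 = 84 + (-3 + 8/3)*0 = 84 - 1/3*0 = 84 + 0 = 84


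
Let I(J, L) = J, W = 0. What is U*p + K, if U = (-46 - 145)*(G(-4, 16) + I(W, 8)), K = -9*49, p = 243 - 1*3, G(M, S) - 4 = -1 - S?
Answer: 595479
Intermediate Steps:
G(M, S) = 3 - S (G(M, S) = 4 + (-1 - S) = 3 - S)
p = 240 (p = 243 - 3 = 240)
K = -441
U = 2483 (U = (-46 - 145)*((3 - 1*16) + 0) = -191*((3 - 16) + 0) = -191*(-13 + 0) = -191*(-13) = 2483)
U*p + K = 2483*240 - 441 = 595920 - 441 = 595479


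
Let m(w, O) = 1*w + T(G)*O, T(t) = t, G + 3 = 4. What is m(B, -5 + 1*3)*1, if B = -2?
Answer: -4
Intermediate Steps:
G = 1 (G = -3 + 4 = 1)
m(w, O) = O + w (m(w, O) = 1*w + 1*O = w + O = O + w)
m(B, -5 + 1*3)*1 = ((-5 + 1*3) - 2)*1 = ((-5 + 3) - 2)*1 = (-2 - 2)*1 = -4*1 = -4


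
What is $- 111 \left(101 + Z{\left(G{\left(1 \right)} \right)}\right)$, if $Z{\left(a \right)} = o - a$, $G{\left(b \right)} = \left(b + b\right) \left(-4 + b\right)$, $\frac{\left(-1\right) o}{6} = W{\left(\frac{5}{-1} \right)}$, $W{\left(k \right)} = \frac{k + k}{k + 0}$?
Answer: $-10545$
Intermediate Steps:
$W{\left(k \right)} = 2$ ($W{\left(k \right)} = \frac{2 k}{k} = 2$)
$o = -12$ ($o = \left(-6\right) 2 = -12$)
$G{\left(b \right)} = 2 b \left(-4 + b\right)$
$Z{\left(a \right)} = -12 - a$
$- 111 \left(101 + Z{\left(G{\left(1 \right)} \right)}\right) = - 111 \left(101 - \left(12 + 2 \cdot 1 \left(-4 + 1\right)\right)\right) = - 111 \left(101 - \left(12 + 2 \cdot 1 \left(-3\right)\right)\right) = - 111 \left(101 - 6\right) = \left(-111\right) 95 = -10545$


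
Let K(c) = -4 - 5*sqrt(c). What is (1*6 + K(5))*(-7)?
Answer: -14 + 35*sqrt(5) ≈ 64.262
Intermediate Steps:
K(c) = -4 - 5*sqrt(c)
(1*6 + K(5))*(-7) = (1*6 + (-4 - 5*sqrt(5)))*(-7) = (6 + (-4 - 5*sqrt(5)))*(-7) = (2 - 5*sqrt(5))*(-7) = -14 + 35*sqrt(5)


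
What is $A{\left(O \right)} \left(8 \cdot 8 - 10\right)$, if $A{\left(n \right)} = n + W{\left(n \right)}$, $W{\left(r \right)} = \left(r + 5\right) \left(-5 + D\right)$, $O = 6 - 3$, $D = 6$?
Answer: $594$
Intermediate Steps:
$O = 3$ ($O = 6 - 3 = 3$)
$W{\left(r \right)} = 5 + r$ ($W{\left(r \right)} = \left(r + 5\right) \left(-5 + 6\right) = \left(5 + r\right) 1 = 5 + r$)
$A{\left(n \right)} = 5 + 2 n$ ($A{\left(n \right)} = n + \left(5 + n\right) = 5 + 2 n$)
$A{\left(O \right)} \left(8 \cdot 8 - 10\right) = \left(5 + 2 \cdot 3\right) \left(8 \cdot 8 - 10\right) = \left(5 + 6\right) \left(64 - 10\right) = 11 \cdot 54 = 594$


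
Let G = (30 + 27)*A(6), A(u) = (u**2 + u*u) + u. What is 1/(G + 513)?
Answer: 1/4959 ≈ 0.00020165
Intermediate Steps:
A(u) = u + 2*u**2 (A(u) = (u**2 + u**2) + u = 2*u**2 + u = u + 2*u**2)
G = 4446 (G = (30 + 27)*(6*(1 + 2*6)) = 57*(6*(1 + 12)) = 57*(6*13) = 57*78 = 4446)
1/(G + 513) = 1/(4446 + 513) = 1/4959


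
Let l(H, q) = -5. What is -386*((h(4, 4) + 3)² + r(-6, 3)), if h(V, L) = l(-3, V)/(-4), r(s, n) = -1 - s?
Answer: -71217/8 ≈ -8902.1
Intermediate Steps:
h(V, L) = 5/4 (h(V, L) = -5/(-4) = -5*(-¼) = 5/4)
-386*((h(4, 4) + 3)² + r(-6, 3)) = -386*((5/4 + 3)² + (-1 - 1*(-6))) = -386*((17/4)² + (-1 + 6)) = -386*(289/16 + 5) = -386*369/16 = -71217/8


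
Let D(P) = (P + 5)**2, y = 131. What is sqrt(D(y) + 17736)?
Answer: 2*sqrt(9058) ≈ 190.35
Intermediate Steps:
D(P) = (5 + P)**2
sqrt(D(y) + 17736) = sqrt((5 + 131)**2 + 17736) = sqrt(136**2 + 17736) = sqrt(18496 + 17736) = sqrt(36232) = 2*sqrt(9058)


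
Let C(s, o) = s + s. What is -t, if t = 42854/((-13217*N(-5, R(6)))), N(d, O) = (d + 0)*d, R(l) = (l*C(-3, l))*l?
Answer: 42854/330425 ≈ 0.12969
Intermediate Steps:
C(s, o) = 2*s
R(l) = -6*l**2 (R(l) = (l*(2*(-3)))*l = (l*(-6))*l = (-6*l)*l = -6*l**2)
N(d, O) = d**2 (N(d, O) = d*d = d**2)
t = -42854/330425 (t = 42854/((-13217*(-5)**2)) = 42854/((-13217*25)) = 42854/(-330425) = 42854*(-1/330425) = -42854/330425 ≈ -0.12969)
-t = -1*(-42854/330425) = 42854/330425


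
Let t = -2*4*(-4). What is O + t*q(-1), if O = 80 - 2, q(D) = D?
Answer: 46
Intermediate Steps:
t = 32 (t = -8*(-4) = 32)
O = 78
O + t*q(-1) = 78 + 32*(-1) = 78 - 32 = 46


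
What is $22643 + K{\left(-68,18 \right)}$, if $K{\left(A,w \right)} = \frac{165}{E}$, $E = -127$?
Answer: $\frac{2875496}{127} \approx 22642.0$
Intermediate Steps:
$K{\left(A,w \right)} = - \frac{165}{127}$ ($K{\left(A,w \right)} = \frac{165}{-127} = 165 \left(- \frac{1}{127}\right) = - \frac{165}{127}$)
$22643 + K{\left(-68,18 \right)} = 22643 - \frac{165}{127} = \frac{2875496}{127}$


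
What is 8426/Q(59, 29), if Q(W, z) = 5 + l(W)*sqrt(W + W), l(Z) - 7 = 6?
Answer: -42130/19917 + 109538*sqrt(118)/19917 ≈ 57.627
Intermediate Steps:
l(Z) = 13 (l(Z) = 7 + 6 = 13)
Q(W, z) = 5 + 13*sqrt(2)*sqrt(W) (Q(W, z) = 5 + 13*sqrt(W + W) = 5 + 13*sqrt(2*W) = 5 + 13*(sqrt(2)*sqrt(W)) = 5 + 13*sqrt(2)*sqrt(W))
8426/Q(59, 29) = 8426/(5 + 13*sqrt(2)*sqrt(59)) = 8426/(5 + 13*sqrt(118))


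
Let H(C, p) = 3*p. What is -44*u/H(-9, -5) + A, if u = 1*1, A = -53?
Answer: -751/15 ≈ -50.067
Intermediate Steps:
u = 1
-44*u/H(-9, -5) + A = -44/(3*(-5)) - 53 = -44/(-15) - 53 = -44*(-1)/15 - 53 = -44*(-1/15) - 53 = 44/15 - 53 = -751/15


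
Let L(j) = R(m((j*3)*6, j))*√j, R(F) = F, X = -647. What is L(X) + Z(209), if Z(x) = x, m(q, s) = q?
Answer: 209 - 11646*I*√647 ≈ 209.0 - 2.9623e+5*I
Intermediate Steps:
L(j) = 18*j^(3/2) (L(j) = ((j*3)*6)*√j = ((3*j)*6)*√j = (18*j)*√j = 18*j^(3/2))
L(X) + Z(209) = 18*(-647)^(3/2) + 209 = 18*(-647*I*√647) + 209 = -11646*I*√647 + 209 = 209 - 11646*I*√647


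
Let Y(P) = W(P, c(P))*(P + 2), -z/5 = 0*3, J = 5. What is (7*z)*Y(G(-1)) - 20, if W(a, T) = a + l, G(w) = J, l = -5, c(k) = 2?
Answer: -20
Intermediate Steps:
G(w) = 5
z = 0 (z = -0*3 = -5*0 = 0)
W(a, T) = -5 + a (W(a, T) = a - 5 = -5 + a)
Y(P) = (-5 + P)*(2 + P) (Y(P) = (-5 + P)*(P + 2) = (-5 + P)*(2 + P))
(7*z)*Y(G(-1)) - 20 = (7*0)*((-5 + 5)*(2 + 5)) - 20 = 0*(0*7) - 20 = 0*0 - 20 = 0 - 20 = -20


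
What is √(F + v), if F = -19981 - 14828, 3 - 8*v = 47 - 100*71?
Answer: I*√33927 ≈ 184.19*I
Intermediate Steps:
v = 882 (v = 3/8 - (47 - 100*71)/8 = 3/8 - (47 - 7100)/8 = 3/8 - ⅛*(-7053) = 3/8 + 7053/8 = 882)
F = -34809
√(F + v) = √(-34809 + 882) = √(-33927) = I*√33927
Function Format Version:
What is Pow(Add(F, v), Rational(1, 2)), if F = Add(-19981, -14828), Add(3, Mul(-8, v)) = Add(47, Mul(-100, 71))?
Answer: Mul(I, Pow(33927, Rational(1, 2))) ≈ Mul(184.19, I)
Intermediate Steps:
v = 882 (v = Add(Rational(3, 8), Mul(Rational(-1, 8), Add(47, Mul(-100, 71)))) = Add(Rational(3, 8), Mul(Rational(-1, 8), Add(47, -7100))) = Add(Rational(3, 8), Mul(Rational(-1, 8), -7053)) = Add(Rational(3, 8), Rational(7053, 8)) = 882)
F = -34809
Pow(Add(F, v), Rational(1, 2)) = Pow(Add(-34809, 882), Rational(1, 2)) = Pow(-33927, Rational(1, 2)) = Mul(I, Pow(33927, Rational(1, 2)))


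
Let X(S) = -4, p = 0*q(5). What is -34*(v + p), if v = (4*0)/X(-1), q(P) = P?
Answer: 0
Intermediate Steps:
p = 0 (p = 0*5 = 0)
v = 0 (v = (4*0)/(-4) = 0*(-¼) = 0)
-34*(v + p) = -34*(0 + 0) = -34*0 = 0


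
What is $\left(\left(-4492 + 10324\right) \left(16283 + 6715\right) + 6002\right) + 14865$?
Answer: $134145203$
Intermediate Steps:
$\left(\left(-4492 + 10324\right) \left(16283 + 6715\right) + 6002\right) + 14865 = \left(5832 \cdot 22998 + 6002\right) + 14865 = \left(134124336 + 6002\right) + 14865 = 134130338 + 14865 = 134145203$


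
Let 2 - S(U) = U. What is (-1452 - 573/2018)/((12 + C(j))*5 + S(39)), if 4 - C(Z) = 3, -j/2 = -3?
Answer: -2930709/56504 ≈ -51.867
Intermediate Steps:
j = 6 (j = -2*(-3) = 6)
C(Z) = 1 (C(Z) = 4 - 1*3 = 4 - 3 = 1)
S(U) = 2 - U
(-1452 - 573/2018)/((12 + C(j))*5 + S(39)) = (-1452 - 573/2018)/((12 + 1)*5 + (2 - 1*39)) = (-1452 - 573*1/2018)/(13*5 + (2 - 39)) = (-1452 - 573/2018)/(65 - 37) = -2930709/2018/28 = -2930709/2018*1/28 = -2930709/56504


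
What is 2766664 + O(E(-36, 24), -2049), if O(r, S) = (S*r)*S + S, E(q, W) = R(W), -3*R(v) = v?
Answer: -30822593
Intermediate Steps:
R(v) = -v/3
E(q, W) = -W/3
O(r, S) = S + r*S² (O(r, S) = r*S² + S = S + r*S²)
2766664 + O(E(-36, 24), -2049) = 2766664 - 2049*(1 - (-683)*24) = 2766664 - 2049*(1 - 2049*(-8)) = 2766664 - 2049*(1 + 16392) = 2766664 - 2049*16393 = 2766664 - 33589257 = -30822593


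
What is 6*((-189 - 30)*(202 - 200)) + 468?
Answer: -2160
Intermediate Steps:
6*((-189 - 30)*(202 - 200)) + 468 = 6*(-219*2) + 468 = 6*(-438) + 468 = -2628 + 468 = -2160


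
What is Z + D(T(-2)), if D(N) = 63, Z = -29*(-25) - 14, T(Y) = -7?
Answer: 774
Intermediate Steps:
Z = 711 (Z = 725 - 14 = 711)
Z + D(T(-2)) = 711 + 63 = 774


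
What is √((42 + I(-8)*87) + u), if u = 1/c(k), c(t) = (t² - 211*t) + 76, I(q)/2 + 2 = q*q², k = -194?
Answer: I*√552919171211858/78646 ≈ 298.99*I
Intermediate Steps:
I(q) = -4 + 2*q³ (I(q) = -4 + 2*(q*q²) = -4 + 2*q³)
c(t) = 76 + t² - 211*t
u = 1/78646 (u = 1/(76 + (-194)² - 211*(-194)) = 1/(76 + 37636 + 40934) = 1/78646 ≈ 1.2715e-5)
√((42 + I(-8)*87) + u) = √((42 + (-4 + 2*(-8)³)*87) + 1/78646) = √((42 + (-4 + 2*(-512))*87) + 1/78646) = √((42 + (-4 - 1024)*87) + 1/78646) = √((42 - 1028*87) + 1/78646) = √((42 - 89436) + 1/78646) = √(-89394 + 1/78646) = √(-7030480523/78646) = I*√552919171211858/78646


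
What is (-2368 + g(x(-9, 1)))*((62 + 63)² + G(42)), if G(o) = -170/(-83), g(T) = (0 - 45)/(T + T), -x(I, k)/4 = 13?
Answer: -319367499215/8632 ≈ -3.6998e+7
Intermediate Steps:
x(I, k) = -52 (x(I, k) = -4*13 = -52)
g(T) = -45/(2*T) (g(T) = -45*1/(2*T) = -45/(2*T))
G(o) = 170/83 (G(o) = -170*(-1/83) = 170/83)
(-2368 + g(x(-9, 1)))*((62 + 63)² + G(42)) = (-2368 - 45/2/(-52))*((62 + 63)² + 170/83) = (-2368 - 45/2*(-1/52))*(125² + 170/83) = (-2368 + 45/104)*(15625 + 170/83) = -246227/104*1297045/83 = -319367499215/8632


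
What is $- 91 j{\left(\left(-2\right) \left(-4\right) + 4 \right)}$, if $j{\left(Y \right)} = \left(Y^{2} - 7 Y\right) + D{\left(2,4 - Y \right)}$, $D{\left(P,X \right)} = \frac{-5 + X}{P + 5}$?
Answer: $-5291$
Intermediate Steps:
$D{\left(P,X \right)} = \frac{-5 + X}{5 + P}$
$j{\left(Y \right)} = - \frac{1}{7} + Y^{2} - \frac{50 Y}{7}$ ($j{\left(Y \right)} = \left(Y^{2} - 7 Y\right) + \frac{-5 - \left(-4 + Y\right)}{5 + 2} = \left(Y^{2} - 7 Y\right) + \frac{-1 - Y}{7} = \left(Y^{2} - 7 Y\right) - \left(\frac{1}{7} + \frac{Y}{7}\right) = - \frac{1}{7} + Y^{2} - \frac{50 Y}{7}$)
$- 91 j{\left(\left(-2\right) \left(-4\right) + 4 \right)} = - 91 \left(- \frac{1}{7} + \left(\left(-2\right) \left(-4\right) + 4\right)^{2} - \frac{50 \left(\left(-2\right) \left(-4\right) + 4\right)}{7}\right) = - 91 \left(- \frac{1}{7} + \left(8 + 4\right)^{2} - \frac{50 \left(8 + 4\right)}{7}\right) = - 91 \left(- \frac{1}{7} + 12^{2} - \frac{600}{7}\right) = - 91 \left(- \frac{1}{7} + 144 - \frac{600}{7}\right) = \left(-91\right) \frac{407}{7} = -5291$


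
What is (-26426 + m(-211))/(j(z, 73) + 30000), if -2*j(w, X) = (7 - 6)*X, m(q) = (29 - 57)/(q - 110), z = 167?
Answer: -16965436/19236567 ≈ -0.88194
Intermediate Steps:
m(q) = -28/(-110 + q)
j(w, X) = -X/2 (j(w, X) = -(7 - 6)*X/2 = -X/2)
(-26426 + m(-211))/(j(z, 73) + 30000) = (-26426 - 28/(-110 - 211))/(-½*73 + 30000) = (-26426 - 28/(-321))/(-73/2 + 30000) = (-26426 - 28*(-1/321))/(59927/2) = (-26426 + 28/321)*(2/59927) = -8482718/321*2/59927 = -16965436/19236567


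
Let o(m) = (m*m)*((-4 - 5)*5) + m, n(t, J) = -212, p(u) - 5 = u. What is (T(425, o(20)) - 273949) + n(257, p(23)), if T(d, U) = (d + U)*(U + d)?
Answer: 307903864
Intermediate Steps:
p(u) = 5 + u
o(m) = m - 45*m² (o(m) = m²*(-9*5) + m = m²*(-45) + m = -45*m² + m = m - 45*m²)
T(d, U) = (U + d)² (T(d, U) = (U + d)*(U + d) = (U + d)²)
(T(425, o(20)) - 273949) + n(257, p(23)) = ((20*(1 - 45*20) + 425)² - 273949) - 212 = ((20*(1 - 900) + 425)² - 273949) - 212 = ((20*(-899) + 425)² - 273949) - 212 = ((-17980 + 425)² - 273949) - 212 = ((-17555)² - 273949) - 212 = (308178025 - 273949) - 212 = 307904076 - 212 = 307903864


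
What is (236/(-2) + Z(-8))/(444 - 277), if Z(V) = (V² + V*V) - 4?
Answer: 6/167 ≈ 0.035928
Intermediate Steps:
Z(V) = -4 + 2*V² (Z(V) = (V² + V²) - 4 = 2*V² - 4 = -4 + 2*V²)
(236/(-2) + Z(-8))/(444 - 277) = (236/(-2) + (-4 + 2*(-8)²))/(444 - 277) = (236*(-½) + (-4 + 2*64))/167 = (-118 + (-4 + 128))*(1/167) = (-118 + 124)*(1/167) = 6*(1/167) = 6/167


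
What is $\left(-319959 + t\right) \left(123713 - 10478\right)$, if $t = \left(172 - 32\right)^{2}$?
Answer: $-34011151365$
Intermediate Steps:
$t = 19600$ ($t = 140^{2} = 19600$)
$\left(-319959 + t\right) \left(123713 - 10478\right) = \left(-319959 + 19600\right) \left(123713 - 10478\right) = \left(-300359\right) 113235 = -34011151365$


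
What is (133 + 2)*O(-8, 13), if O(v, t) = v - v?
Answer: 0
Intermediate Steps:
O(v, t) = 0
(133 + 2)*O(-8, 13) = (133 + 2)*0 = 135*0 = 0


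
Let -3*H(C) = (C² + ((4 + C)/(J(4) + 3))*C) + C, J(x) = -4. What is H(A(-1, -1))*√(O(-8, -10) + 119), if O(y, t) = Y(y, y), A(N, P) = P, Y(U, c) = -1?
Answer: -√118 ≈ -10.863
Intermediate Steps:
O(y, t) = -1
H(C) = -C/3 - C²/3 - C*(-4 - C)/3 (H(C) = -((C² + ((4 + C)/(-4 + 3))*C) + C)/3 = -((C² + ((4 + C)/(-1))*C) + C)/3 = -((C² + ((4 + C)*(-1))*C) + C)/3 = -((C² + (-4 - C)*C) + C)/3 = -((C² + C*(-4 - C)) + C)/3 = -(C + C² + C*(-4 - C))/3 = -C/3 - C²/3 - C*(-4 - C)/3)
H(A(-1, -1))*√(O(-8, -10) + 119) = -√(-1 + 119) = -√118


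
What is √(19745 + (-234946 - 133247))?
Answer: 4*I*√21778 ≈ 590.29*I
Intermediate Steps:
√(19745 + (-234946 - 133247)) = √(19745 - 368193) = √(-348448) = 4*I*√21778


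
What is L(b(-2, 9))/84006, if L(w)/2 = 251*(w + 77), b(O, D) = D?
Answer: 21586/42003 ≈ 0.51392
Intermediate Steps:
L(w) = 38654 + 502*w (L(w) = 2*(251*(w + 77)) = 2*(251*(77 + w)) = 2*(19327 + 251*w) = 38654 + 502*w)
L(b(-2, 9))/84006 = (38654 + 502*9)/84006 = (38654 + 4518)*(1/84006) = 43172*(1/84006) = 21586/42003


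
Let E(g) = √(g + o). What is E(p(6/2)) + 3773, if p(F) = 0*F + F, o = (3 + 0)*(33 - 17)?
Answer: 3773 + √51 ≈ 3780.1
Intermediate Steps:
o = 48 (o = 3*16 = 48)
p(F) = F (p(F) = 0 + F = F)
E(g) = √(48 + g) (E(g) = √(g + 48) = √(48 + g))
E(p(6/2)) + 3773 = √(48 + 6/2) + 3773 = √(48 + 6*(½)) + 3773 = √(48 + 3) + 3773 = √51 + 3773 = 3773 + √51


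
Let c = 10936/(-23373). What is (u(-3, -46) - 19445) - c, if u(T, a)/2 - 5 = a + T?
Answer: -456533873/23373 ≈ -19533.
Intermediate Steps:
c = -10936/23373 (c = 10936*(-1/23373) = -10936/23373 ≈ -0.46789)
u(T, a) = 10 + 2*T + 2*a (u(T, a) = 10 + 2*(a + T) = 10 + 2*(T + a) = 10 + (2*T + 2*a) = 10 + 2*T + 2*a)
(u(-3, -46) - 19445) - c = ((10 + 2*(-3) + 2*(-46)) - 19445) - 1*(-10936/23373) = ((10 - 6 - 92) - 19445) + 10936/23373 = (-88 - 19445) + 10936/23373 = -19533 + 10936/23373 = -456533873/23373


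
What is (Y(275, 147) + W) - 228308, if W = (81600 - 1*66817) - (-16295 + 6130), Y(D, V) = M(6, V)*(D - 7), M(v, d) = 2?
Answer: -202824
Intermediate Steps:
Y(D, V) = -14 + 2*D (Y(D, V) = 2*(D - 7) = 2*(-7 + D) = -14 + 2*D)
W = 24948 (W = (81600 - 66817) - 1*(-10165) = 14783 + 10165 = 24948)
(Y(275, 147) + W) - 228308 = ((-14 + 2*275) + 24948) - 228308 = ((-14 + 550) + 24948) - 228308 = (536 + 24948) - 228308 = 25484 - 228308 = -202824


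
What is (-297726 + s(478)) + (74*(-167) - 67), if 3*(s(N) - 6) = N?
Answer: -929957/3 ≈ -3.0999e+5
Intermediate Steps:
s(N) = 6 + N/3
(-297726 + s(478)) + (74*(-167) - 67) = (-297726 + (6 + (1/3)*478)) + (74*(-167) - 67) = (-297726 + (6 + 478/3)) + (-12358 - 67) = (-297726 + 496/3) - 12425 = -892682/3 - 12425 = -929957/3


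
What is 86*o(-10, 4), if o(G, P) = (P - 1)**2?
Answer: 774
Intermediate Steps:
o(G, P) = (-1 + P)**2
86*o(-10, 4) = 86*(-1 + 4)**2 = 86*3**2 = 86*9 = 774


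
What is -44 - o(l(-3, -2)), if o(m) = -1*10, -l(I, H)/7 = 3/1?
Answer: -34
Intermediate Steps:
l(I, H) = -21 (l(I, H) = -21/1 = -21)
o(m) = -10
-44 - o(l(-3, -2)) = -44 - 1*(-10) = -44 + 10 = -34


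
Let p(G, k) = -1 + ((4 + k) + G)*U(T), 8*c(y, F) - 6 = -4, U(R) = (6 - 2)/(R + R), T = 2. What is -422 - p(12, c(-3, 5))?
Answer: -1749/4 ≈ -437.25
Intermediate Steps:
U(R) = 2/R (U(R) = 4/((2*R)) = 4*(1/(2*R)) = 2/R)
c(y, F) = ¼ (c(y, F) = ¾ + (⅛)*(-4) = ¾ - ½ = ¼)
p(G, k) = 3 + G + k (p(G, k) = -1 + ((4 + k) + G)*(2/2) = -1 + (4 + G + k)*(2*(½)) = -1 + (4 + G + k)*1 = -1 + (4 + G + k) = 3 + G + k)
-422 - p(12, c(-3, 5)) = -422 - (3 + 12 + ¼) = -422 - 1*61/4 = -422 - 61/4 = -1749/4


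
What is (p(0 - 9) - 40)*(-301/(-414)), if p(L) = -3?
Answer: -12943/414 ≈ -31.263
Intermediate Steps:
(p(0 - 9) - 40)*(-301/(-414)) = (-3 - 40)*(-301/(-414)) = -(-12943)*(-1)/414 = -43*301/414 = -12943/414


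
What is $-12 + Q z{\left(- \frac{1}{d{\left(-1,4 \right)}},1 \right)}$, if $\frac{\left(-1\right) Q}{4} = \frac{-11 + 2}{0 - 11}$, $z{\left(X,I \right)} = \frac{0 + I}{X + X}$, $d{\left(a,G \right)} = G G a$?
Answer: $- \frac{420}{11} \approx -38.182$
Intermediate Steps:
$d{\left(a,G \right)} = a G^{2}$ ($d{\left(a,G \right)} = G^{2} a = a G^{2}$)
$z{\left(X,I \right)} = \frac{I}{2 X}$
$Q = - \frac{36}{11}$ ($Q = - 4 \frac{-11 + 2}{0 - 11} = - 4 \left(- \frac{9}{-11}\right) = - 4 \left(\left(-9\right) \left(- \frac{1}{11}\right)\right) = \left(-4\right) \frac{9}{11} = - \frac{36}{11} \approx -3.2727$)
$-12 + Q z{\left(- \frac{1}{d{\left(-1,4 \right)}},1 \right)} = -12 - \frac{36 \cdot \frac{1}{2} \cdot 1 \frac{1}{\left(-1\right) \frac{1}{\left(-1\right) 4^{2}}}}{11} = -12 - \frac{36 \cdot \frac{1}{2} \cdot 1 \frac{1}{\left(-1\right) \frac{1}{\left(-1\right) 16}}}{11} = -12 - \frac{36 \cdot \frac{1}{2} \cdot 1 \frac{1}{\left(-1\right) \frac{1}{-16}}}{11} = -12 - \frac{36 \cdot \frac{1}{2} \cdot 1 \frac{1}{\left(-1\right) \left(- \frac{1}{16}\right)}}{11} = -12 - \frac{36 \cdot \frac{1}{2} \cdot 1 \frac{1}{\frac{1}{16}}}{11} = -12 - \frac{36 \cdot \frac{1}{2} \cdot 1 \cdot 16}{11} = -12 - \frac{288}{11} = - \frac{420}{11}$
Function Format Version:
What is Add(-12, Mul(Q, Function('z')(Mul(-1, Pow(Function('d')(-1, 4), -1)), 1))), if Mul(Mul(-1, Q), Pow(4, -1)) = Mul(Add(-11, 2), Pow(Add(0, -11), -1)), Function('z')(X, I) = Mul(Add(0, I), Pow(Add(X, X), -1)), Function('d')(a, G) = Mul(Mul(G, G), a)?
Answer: Rational(-420, 11) ≈ -38.182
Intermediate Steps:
Function('d')(a, G) = Mul(a, Pow(G, 2)) (Function('d')(a, G) = Mul(Pow(G, 2), a) = Mul(a, Pow(G, 2)))
Function('z')(X, I) = Mul(Rational(1, 2), I, Pow(X, -1)) (Function('z')(X, I) = Mul(I, Pow(Mul(2, X), -1)) = Mul(I, Mul(Rational(1, 2), Pow(X, -1))) = Mul(Rational(1, 2), I, Pow(X, -1)))
Q = Rational(-36, 11) (Q = Mul(-4, Mul(Add(-11, 2), Pow(Add(0, -11), -1))) = Mul(-4, Mul(-9, Pow(-11, -1))) = Mul(-4, Mul(-9, Rational(-1, 11))) = Mul(-4, Rational(9, 11)) = Rational(-36, 11) ≈ -3.2727)
Add(-12, Mul(Q, Function('z')(Mul(-1, Pow(Function('d')(-1, 4), -1)), 1))) = Add(-12, Mul(Rational(-36, 11), Mul(Rational(1, 2), 1, Pow(Mul(-1, Pow(Mul(-1, Pow(4, 2)), -1)), -1)))) = Add(-12, Mul(Rational(-36, 11), Mul(Rational(1, 2), 1, Pow(Mul(-1, Pow(Mul(-1, 16), -1)), -1)))) = Add(-12, Mul(Rational(-36, 11), Mul(Rational(1, 2), 1, Pow(Mul(-1, Pow(-16, -1)), -1)))) = Add(-12, Mul(Rational(-36, 11), Mul(Rational(1, 2), 1, Pow(Mul(-1, Rational(-1, 16)), -1)))) = Add(-12, Mul(Rational(-36, 11), Mul(Rational(1, 2), 1, Pow(Rational(1, 16), -1)))) = Add(-12, Mul(Rational(-36, 11), Mul(Rational(1, 2), 1, 16))) = Add(-12, Mul(Rational(-36, 11), 8)) = Add(-12, Rational(-288, 11)) = Rational(-420, 11)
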